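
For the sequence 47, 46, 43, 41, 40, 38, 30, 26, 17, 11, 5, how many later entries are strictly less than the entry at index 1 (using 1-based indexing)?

10

The element at index 1 is 47.
Elements after it: 46, 43, 41, 40, 38, 30, 26, 17, 11, 5
Those smaller than 47: 46, 43, 41, 40, 38, 30, 26, 17, 11, 5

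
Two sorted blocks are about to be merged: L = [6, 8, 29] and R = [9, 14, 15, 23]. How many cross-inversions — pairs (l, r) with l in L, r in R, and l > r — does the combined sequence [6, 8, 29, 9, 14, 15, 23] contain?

For each element r of the right run, count left-run elements greater than r:
r = 9: 29 → 1
r = 14: 29 → 1
r = 15: 29 → 1
r = 23: 29 → 1
Cross-inversions: 1 + 1 + 1 + 1 = 4

4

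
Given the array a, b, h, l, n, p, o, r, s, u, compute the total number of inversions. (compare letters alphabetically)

For each element, count later entries that are smaller:
a → none → 0
b → none → 0
h → none → 0
l → none → 0
n → none → 0
p → o → 1
o → none → 0
r → none → 0
s → none → 0
u → none → 0
Sum: 0 + 0 + 0 + 0 + 0 + 1 + 0 + 0 + 0 + 0 = 1

1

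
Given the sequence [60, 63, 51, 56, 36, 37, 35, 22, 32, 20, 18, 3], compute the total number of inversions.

62

Count, for each position, how many later elements it exceeds:
60 → 51, 56, 36, 37, 35, 22, 32, 20, 18, 3 → 10
63 → 51, 56, 36, 37, 35, 22, 32, 20, 18, 3 → 10
51 → 36, 37, 35, 22, 32, 20, 18, 3 → 8
56 → 36, 37, 35, 22, 32, 20, 18, 3 → 8
36 → 35, 22, 32, 20, 18, 3 → 6
37 → 35, 22, 32, 20, 18, 3 → 6
35 → 22, 32, 20, 18, 3 → 5
22 → 20, 18, 3 → 3
32 → 20, 18, 3 → 3
20 → 18, 3 → 2
18 → 3 → 1
3 → none → 0
Sum: 10 + 10 + 8 + 8 + 6 + 6 + 5 + 3 + 3 + 2 + 1 + 0 = 62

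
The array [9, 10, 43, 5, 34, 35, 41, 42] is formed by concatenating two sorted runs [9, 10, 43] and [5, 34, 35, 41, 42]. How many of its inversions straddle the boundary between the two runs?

7 cross-inversions

For each element r of the right run, count left-run elements greater than r:
r = 5: 9, 10, 43 → 3
r = 34: 43 → 1
r = 35: 43 → 1
r = 41: 43 → 1
r = 42: 43 → 1
Cross-inversions: 3 + 1 + 1 + 1 + 1 = 7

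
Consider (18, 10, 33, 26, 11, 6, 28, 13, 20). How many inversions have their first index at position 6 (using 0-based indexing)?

2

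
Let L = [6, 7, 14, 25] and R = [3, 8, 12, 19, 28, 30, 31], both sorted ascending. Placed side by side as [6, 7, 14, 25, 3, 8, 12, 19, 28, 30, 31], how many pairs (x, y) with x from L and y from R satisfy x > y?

Count, for every r in R, how many entries of L exceed r:
r = 3: 6, 7, 14, 25 → 4
r = 8: 14, 25 → 2
r = 12: 14, 25 → 2
r = 19: 25 → 1
r = 28: none → 0
r = 30: none → 0
r = 31: none → 0
Cross-inversions: 4 + 2 + 2 + 1 + 0 + 0 + 0 = 9

9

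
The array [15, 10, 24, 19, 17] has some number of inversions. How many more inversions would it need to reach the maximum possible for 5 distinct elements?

6

Maximum inversions for 5 distinct elements is C(5, 2) = 5·4/2 = 10.
Current inversions — for each element, count later smaller elements:
15: 1
10: 0
24: 2
19: 1
17: 0
Current total: 1 + 0 + 2 + 1 + 0 = 4
Shortfall: 10 − 4 = 6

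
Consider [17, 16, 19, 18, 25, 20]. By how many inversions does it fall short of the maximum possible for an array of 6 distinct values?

Maximum inversions for 6 distinct elements is C(6, 2) = 6·5/2 = 15.
Current inversions — for each element, count later smaller elements:
17: 1
16: 0
19: 1
18: 0
25: 1
20: 0
Current total: 1 + 0 + 1 + 0 + 1 + 0 = 3
Shortfall: 15 − 3 = 12

12 inversions short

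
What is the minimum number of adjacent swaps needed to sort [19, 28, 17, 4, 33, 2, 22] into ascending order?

12

Minimum adjacent swaps = number of inversions (each swap of adjacent out-of-order elements removes one inversion and no swap can remove more).
Count inversions — for each element, later elements that are smaller:
19: 17, 4, 2 → 3
28: 17, 4, 2, 22 → 4
17: 4, 2 → 2
4: 2 → 1
33: 2, 22 → 2
2: none → 0
22: none → 0
Total inversions: 3 + 4 + 2 + 1 + 2 + 0 + 0 = 12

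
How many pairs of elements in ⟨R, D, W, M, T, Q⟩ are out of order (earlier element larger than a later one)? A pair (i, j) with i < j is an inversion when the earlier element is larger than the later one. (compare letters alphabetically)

7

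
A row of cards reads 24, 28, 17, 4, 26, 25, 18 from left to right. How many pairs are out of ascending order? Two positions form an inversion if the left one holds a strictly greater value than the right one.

12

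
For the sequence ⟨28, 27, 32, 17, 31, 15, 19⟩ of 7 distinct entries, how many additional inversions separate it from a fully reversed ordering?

Maximum inversions for 7 distinct elements is C(7, 2) = 7·6/2 = 21.
Current inversions — for each element, count later smaller elements:
28: 4
27: 3
32: 4
17: 1
31: 2
15: 0
19: 0
Current total: 4 + 3 + 4 + 1 + 2 + 0 + 0 = 14
Shortfall: 21 − 14 = 7

7 inversions short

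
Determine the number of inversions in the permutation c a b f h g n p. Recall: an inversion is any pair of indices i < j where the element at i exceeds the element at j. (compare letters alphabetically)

3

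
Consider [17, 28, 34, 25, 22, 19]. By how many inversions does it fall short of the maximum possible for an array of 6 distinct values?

Maximum inversions for 6 distinct elements is C(6, 2) = 6·5/2 = 15.
Current inversions — for each element, count later smaller elements:
17: 0
28: 3
34: 3
25: 2
22: 1
19: 0
Current total: 0 + 3 + 3 + 2 + 1 + 0 = 9
Shortfall: 15 − 9 = 6

6 inversions short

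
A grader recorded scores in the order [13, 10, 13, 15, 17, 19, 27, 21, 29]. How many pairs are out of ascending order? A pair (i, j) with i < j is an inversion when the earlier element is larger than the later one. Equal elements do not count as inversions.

Count, for each position, how many later elements it exceeds:
13 → 10 → 1
10 → none → 0
13 → none → 0
15 → none → 0
17 → none → 0
19 → none → 0
27 → 21 → 1
21 → none → 0
29 → none → 0
Sum: 1 + 0 + 0 + 0 + 0 + 0 + 1 + 0 + 0 = 2

2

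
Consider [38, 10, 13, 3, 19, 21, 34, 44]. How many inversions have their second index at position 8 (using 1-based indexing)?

The element at index 8 is 44.
Elements before it: 38, 10, 13, 3, 19, 21, 34
None of them are larger than 44.

0 such elements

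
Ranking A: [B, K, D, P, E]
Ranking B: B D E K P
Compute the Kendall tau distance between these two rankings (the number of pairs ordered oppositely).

3

Assign each item its position (1..5) in the first ordering, then rewrite the second ordering as that position sequence:
positions: B→1, K→2, D→3, P→4, E→5
second ordering as positions: [1, 3, 5, 2, 4]
Discordant pairs = inversions in this position sequence.
1: 0
3: 2 → 1
5: 2, 4 → 2
2: 0
4: 0
Total: 0 + 1 + 2 + 0 + 0 = 3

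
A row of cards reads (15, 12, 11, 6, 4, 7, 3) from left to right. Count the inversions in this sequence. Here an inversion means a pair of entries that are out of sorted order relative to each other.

19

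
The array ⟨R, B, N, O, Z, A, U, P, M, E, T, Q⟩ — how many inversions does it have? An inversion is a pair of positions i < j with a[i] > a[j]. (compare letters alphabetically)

For each element, count later entries that are smaller:
R → B, N, O, A, P, M, E, Q → 8
B → A → 1
N → A, M, E → 3
O → A, M, E → 3
Z → A, U, P, M, E, T, Q → 7
A → none → 0
U → P, M, E, T, Q → 5
P → M, E → 2
M → E → 1
E → none → 0
T → Q → 1
Q → none → 0
Sum: 8 + 1 + 3 + 3 + 7 + 0 + 5 + 2 + 1 + 0 + 1 + 0 = 31

31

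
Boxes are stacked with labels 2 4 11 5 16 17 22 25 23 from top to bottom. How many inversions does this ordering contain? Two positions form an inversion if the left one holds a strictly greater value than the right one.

Sweep left to right; for each value list the smaller values that follow it:
2 → none → 0
4 → none → 0
11 → 5 → 1
5 → none → 0
16 → none → 0
17 → none → 0
22 → none → 0
25 → 23 → 1
23 → none → 0
Sum: 0 + 0 + 1 + 0 + 0 + 0 + 0 + 1 + 0 = 2

There are 2 inversions.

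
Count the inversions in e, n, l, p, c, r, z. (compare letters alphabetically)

Out-of-order index pairs (0-indexed):
(0,4): e > c
(1,2): n > l
(1,4): n > c
(2,4): l > c
(3,4): p > c
That's 5 pairs.

Inversions: 5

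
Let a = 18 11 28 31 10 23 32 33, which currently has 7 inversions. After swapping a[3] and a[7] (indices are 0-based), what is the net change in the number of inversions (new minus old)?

+3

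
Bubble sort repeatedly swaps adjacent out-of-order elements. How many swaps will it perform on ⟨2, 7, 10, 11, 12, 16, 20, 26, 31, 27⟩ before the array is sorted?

1 swap

The minimum number of adjacent swaps to sort an array equals its inversion count, since every such swap removes exactly one inversion.
Count inversions — for each element, later elements that are smaller:
2: none → 0
7: none → 0
10: none → 0
11: none → 0
12: none → 0
16: none → 0
20: none → 0
26: none → 0
31: 27 → 1
27: none → 0
Total inversions: 0 + 0 + 0 + 0 + 0 + 0 + 0 + 0 + 1 + 0 = 1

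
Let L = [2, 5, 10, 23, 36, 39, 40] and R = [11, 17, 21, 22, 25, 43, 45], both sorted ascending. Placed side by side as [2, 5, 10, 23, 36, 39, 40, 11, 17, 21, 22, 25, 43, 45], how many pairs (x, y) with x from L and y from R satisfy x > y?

19

For each element r of the right run, count left-run elements greater than r:
r = 11: 23, 36, 39, 40 → 4
r = 17: 23, 36, 39, 40 → 4
r = 21: 23, 36, 39, 40 → 4
r = 22: 23, 36, 39, 40 → 4
r = 25: 36, 39, 40 → 3
r = 43: none → 0
r = 45: none → 0
Cross-inversions: 4 + 4 + 4 + 4 + 3 + 0 + 0 = 19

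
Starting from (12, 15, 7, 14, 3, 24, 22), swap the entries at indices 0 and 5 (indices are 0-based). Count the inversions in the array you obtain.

Positions 0 and 5 hold 12 and 24; after swapping, the array is [24, 15, 7, 14, 3, 12, 22].
Element-by-element contributions:
24 → 15, 7, 14, 3, 12, 22 → 6
15 → 7, 14, 3, 12 → 4
7 → 3 → 1
14 → 3, 12 → 2
3 → none → 0
12 → none → 0
22 → none → 0
Sum: 6 + 4 + 1 + 2 + 0 + 0 + 0 = 13

13 inversions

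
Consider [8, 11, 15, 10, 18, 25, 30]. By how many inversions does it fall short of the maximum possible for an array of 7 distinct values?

Maximum inversions for 7 distinct elements is C(7, 2) = 7·6/2 = 21.
Current inversions — for each element, count later smaller elements:
8: 0
11: 1
15: 1
10: 0
18: 0
25: 0
30: 0
Current total: 0 + 1 + 1 + 0 + 0 + 0 + 0 = 2
Shortfall: 21 − 2 = 19

19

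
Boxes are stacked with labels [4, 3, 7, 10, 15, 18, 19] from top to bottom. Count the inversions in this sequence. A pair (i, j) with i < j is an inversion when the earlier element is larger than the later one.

1 out-of-order pair

Out-of-order index pairs (0-indexed):
(0,1): 4 > 3
That's 1 pair.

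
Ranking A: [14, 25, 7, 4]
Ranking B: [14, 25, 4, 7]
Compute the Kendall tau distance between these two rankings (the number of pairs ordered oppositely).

1 discordant pair

Assign each item its position (1..4) in the first ordering, then rewrite the second ordering as that position sequence:
positions: 14→1, 25→2, 7→3, 4→4
second ordering as positions: [1, 2, 4, 3]
Discordant pairs = inversions in this position sequence.
1: 0
2: 0
4: 3 → 1
3: 0
Total: 0 + 0 + 1 + 0 = 1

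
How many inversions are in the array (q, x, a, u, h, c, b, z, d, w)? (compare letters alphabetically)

Element-by-element contributions:
q: 5
x: 7
a: 0
u: 4
h: 3
c: 1
b: 0
z: 2
d: 0
w: 0
Sum: 5 + 7 + 0 + 4 + 3 + 1 + 0 + 2 + 0 + 0 = 22

22 inversions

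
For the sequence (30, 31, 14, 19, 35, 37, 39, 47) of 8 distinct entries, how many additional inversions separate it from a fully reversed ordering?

24 inversions short

Maximum inversions for 8 distinct elements is C(8, 2) = 8·7/2 = 28.
Current inversions — for each element, count later smaller elements:
30: 2
31: 2
14: 0
19: 0
35: 0
37: 0
39: 0
47: 0
Current total: 2 + 2 + 0 + 0 + 0 + 0 + 0 + 0 = 4
Shortfall: 28 − 4 = 24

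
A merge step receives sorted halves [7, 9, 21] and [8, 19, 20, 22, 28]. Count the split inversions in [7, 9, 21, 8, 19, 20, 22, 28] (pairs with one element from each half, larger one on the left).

For each element r of the right run, count left-run elements greater than r:
r = 8: 9, 21 → 2
r = 19: 21 → 1
r = 20: 21 → 1
r = 22: none → 0
r = 28: none → 0
Cross-inversions: 2 + 1 + 1 + 0 + 0 = 4

Split inversions: 4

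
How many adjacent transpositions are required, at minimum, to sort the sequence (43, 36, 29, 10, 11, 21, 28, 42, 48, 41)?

19 adjacent swaps

The minimum number of adjacent swaps to sort an array equals its inversion count, since every such swap removes exactly one inversion.
Count inversions — for each element, later elements that are smaller:
43: 36, 29, 10, 11, 21, 28, 42, 41 → 8
36: 29, 10, 11, 21, 28 → 5
29: 10, 11, 21, 28 → 4
10: none → 0
11: none → 0
21: none → 0
28: none → 0
42: 41 → 1
48: 41 → 1
41: none → 0
Total inversions: 8 + 5 + 4 + 0 + 0 + 0 + 0 + 1 + 1 + 0 = 19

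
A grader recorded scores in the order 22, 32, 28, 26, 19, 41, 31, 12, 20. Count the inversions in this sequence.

Element-by-element contributions:
22 → 19, 12, 20 → 3
32 → 28, 26, 19, 31, 12, 20 → 6
28 → 26, 19, 12, 20 → 4
26 → 19, 12, 20 → 3
19 → 12 → 1
41 → 31, 12, 20 → 3
31 → 12, 20 → 2
12 → none → 0
20 → none → 0
Sum: 3 + 6 + 4 + 3 + 1 + 3 + 2 + 0 + 0 = 22

22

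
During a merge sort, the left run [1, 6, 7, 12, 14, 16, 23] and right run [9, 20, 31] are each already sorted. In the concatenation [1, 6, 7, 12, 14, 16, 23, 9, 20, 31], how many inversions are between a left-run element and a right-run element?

5

Count, for every r in R, how many entries of L exceed r:
r = 9: 12, 14, 16, 23 → 4
r = 20: 23 → 1
r = 31: none → 0
Cross-inversions: 4 + 1 + 0 = 5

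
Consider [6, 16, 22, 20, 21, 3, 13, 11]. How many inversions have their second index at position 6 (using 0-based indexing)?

The element at index 6 is 13.
Elements before it: 6, 16, 22, 20, 21, 3
Those larger than 13: 16, 22, 20, 21

4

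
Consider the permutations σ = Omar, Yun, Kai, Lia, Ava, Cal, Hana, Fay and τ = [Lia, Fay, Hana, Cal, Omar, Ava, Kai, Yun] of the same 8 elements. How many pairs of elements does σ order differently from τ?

21

Assign each item its position (1..8) in the first ordering, then rewrite the second ordering as that position sequence:
positions: Omar→1, Yun→2, Kai→3, Lia→4, Ava→5, Cal→6, Hana→7, Fay→8
second ordering as positions: [4, 8, 7, 6, 1, 5, 3, 2]
Discordant pairs = inversions in this position sequence.
4: 1, 3, 2 → 3
8: 7, 6, 1, 5, 3, 2 → 6
7: 6, 1, 5, 3, 2 → 5
6: 1, 5, 3, 2 → 4
1: 0
5: 3, 2 → 2
3: 2 → 1
2: 0
Total: 3 + 6 + 5 + 4 + 0 + 2 + 1 + 0 = 21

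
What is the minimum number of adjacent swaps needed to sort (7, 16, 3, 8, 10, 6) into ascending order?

8 adjacent swaps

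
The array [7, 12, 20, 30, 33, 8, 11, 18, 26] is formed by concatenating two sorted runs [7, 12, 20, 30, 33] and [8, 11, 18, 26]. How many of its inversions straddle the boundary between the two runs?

Take each right-half value and tally the left-half values above it:
r = 8: 12, 20, 30, 33 → 4
r = 11: 12, 20, 30, 33 → 4
r = 18: 20, 30, 33 → 3
r = 26: 30, 33 → 2
Cross-inversions: 4 + 4 + 3 + 2 = 13

13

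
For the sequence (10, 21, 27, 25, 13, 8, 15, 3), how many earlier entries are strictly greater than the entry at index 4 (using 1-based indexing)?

1

The element at index 4 is 25.
Elements before it: 10, 21, 27
Those larger than 25: 27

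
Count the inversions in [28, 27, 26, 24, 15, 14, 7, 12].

Sweep left to right; for each value list the smaller values that follow it:
28: 7
27: 6
26: 5
24: 4
15: 3
14: 2
7: 0
12: 0
Sum: 7 + 6 + 5 + 4 + 3 + 2 + 0 + 0 = 27

27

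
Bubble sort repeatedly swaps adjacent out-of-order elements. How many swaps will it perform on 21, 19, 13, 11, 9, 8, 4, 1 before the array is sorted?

28 swaps

The minimum number of adjacent swaps to sort an array equals its inversion count, since every such swap removes exactly one inversion.
Count inversions — for each element, later elements that are smaller:
21: 19, 13, 11, 9, 8, 4, 1 → 7
19: 13, 11, 9, 8, 4, 1 → 6
13: 11, 9, 8, 4, 1 → 5
11: 9, 8, 4, 1 → 4
9: 8, 4, 1 → 3
8: 4, 1 → 2
4: 1 → 1
1: none → 0
Total inversions: 7 + 6 + 5 + 4 + 3 + 2 + 1 + 0 = 28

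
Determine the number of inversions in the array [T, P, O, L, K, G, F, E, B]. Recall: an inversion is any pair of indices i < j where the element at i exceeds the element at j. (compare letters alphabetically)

36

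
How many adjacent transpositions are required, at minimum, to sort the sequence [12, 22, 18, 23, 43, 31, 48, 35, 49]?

4 adjacent swaps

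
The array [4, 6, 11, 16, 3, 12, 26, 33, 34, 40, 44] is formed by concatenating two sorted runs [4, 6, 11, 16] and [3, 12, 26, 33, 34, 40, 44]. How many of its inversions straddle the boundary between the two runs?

5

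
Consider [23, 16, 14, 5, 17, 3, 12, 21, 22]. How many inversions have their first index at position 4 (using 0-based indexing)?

The element at index 4 is 17.
Elements after it: 3, 12, 21, 22
Those smaller than 17: 3, 12

2 such elements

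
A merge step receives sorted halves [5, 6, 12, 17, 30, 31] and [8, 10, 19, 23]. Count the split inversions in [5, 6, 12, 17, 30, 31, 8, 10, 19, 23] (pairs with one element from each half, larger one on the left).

Count, for every r in R, how many entries of L exceed r:
r = 8: 12, 17, 30, 31 → 4
r = 10: 12, 17, 30, 31 → 4
r = 19: 30, 31 → 2
r = 23: 30, 31 → 2
Cross-inversions: 4 + 4 + 2 + 2 = 12

Split inversions: 12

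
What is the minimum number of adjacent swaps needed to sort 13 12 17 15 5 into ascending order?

6 swaps

The minimum number of adjacent swaps to sort an array equals its inversion count, since every such swap removes exactly one inversion.
Count inversions — for each element, later elements that are smaller:
13: 12, 5 → 2
12: 5 → 1
17: 15, 5 → 2
15: 5 → 1
5: none → 0
Total inversions: 2 + 1 + 2 + 1 + 0 = 6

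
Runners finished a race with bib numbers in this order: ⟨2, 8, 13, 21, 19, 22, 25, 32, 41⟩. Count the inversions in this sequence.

1

For each element, count later entries that are smaller:
2: 0
8: 0
13: 0
21: 1
19: 0
22: 0
25: 0
32: 0
41: 0
Sum: 0 + 0 + 0 + 1 + 0 + 0 + 0 + 0 + 0 = 1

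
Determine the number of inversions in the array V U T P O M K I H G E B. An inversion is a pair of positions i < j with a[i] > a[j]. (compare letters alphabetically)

66 out-of-order pairs

For each element, count later entries that are smaller:
V: 11
U: 10
T: 9
P: 8
O: 7
M: 6
K: 5
I: 4
H: 3
G: 2
E: 1
B: 0
Sum: 11 + 10 + 9 + 8 + 7 + 6 + 5 + 4 + 3 + 2 + 1 + 0 = 66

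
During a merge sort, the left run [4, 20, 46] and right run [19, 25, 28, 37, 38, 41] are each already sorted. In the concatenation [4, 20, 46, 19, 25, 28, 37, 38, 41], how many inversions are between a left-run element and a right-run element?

7 cross-inversions

Count, for every r in R, how many entries of L exceed r:
r = 19: 20, 46 → 2
r = 25: 46 → 1
r = 28: 46 → 1
r = 37: 46 → 1
r = 38: 46 → 1
r = 41: 46 → 1
Cross-inversions: 2 + 1 + 1 + 1 + 1 + 1 = 7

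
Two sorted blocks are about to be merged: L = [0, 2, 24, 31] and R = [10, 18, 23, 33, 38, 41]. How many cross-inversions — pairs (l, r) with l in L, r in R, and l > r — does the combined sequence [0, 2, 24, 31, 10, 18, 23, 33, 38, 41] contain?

There are 6 cross-inversions.

Take each right-half value and tally the left-half values above it:
r = 10: 24, 31 → 2
r = 18: 24, 31 → 2
r = 23: 24, 31 → 2
r = 33: none → 0
r = 38: none → 0
r = 41: none → 0
Cross-inversions: 2 + 2 + 2 + 0 + 0 + 0 = 6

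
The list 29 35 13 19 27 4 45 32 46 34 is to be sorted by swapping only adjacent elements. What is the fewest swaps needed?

16

The minimum number of adjacent swaps to sort an array equals its inversion count, since every such swap removes exactly one inversion.
Count inversions — for each element, later elements that are smaller:
29: 13, 19, 27, 4 → 4
35: 13, 19, 27, 4, 32, 34 → 6
13: 4 → 1
19: 4 → 1
27: 4 → 1
4: none → 0
45: 32, 34 → 2
32: none → 0
46: 34 → 1
34: none → 0
Total inversions: 4 + 6 + 1 + 1 + 1 + 0 + 2 + 0 + 1 + 0 = 16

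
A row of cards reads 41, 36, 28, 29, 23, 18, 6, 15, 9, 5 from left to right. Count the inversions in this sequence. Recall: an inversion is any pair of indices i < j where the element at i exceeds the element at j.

42 inversions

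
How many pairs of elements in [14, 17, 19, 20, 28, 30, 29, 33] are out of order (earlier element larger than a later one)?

1

For each element, count later entries that are smaller:
14: 0
17: 0
19: 0
20: 0
28: 0
30: 1
29: 0
33: 0
Sum: 0 + 0 + 0 + 0 + 0 + 1 + 0 + 0 = 1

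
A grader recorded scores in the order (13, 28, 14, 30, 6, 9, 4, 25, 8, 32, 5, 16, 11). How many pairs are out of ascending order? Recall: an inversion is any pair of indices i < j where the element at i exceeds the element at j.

43

Sweep left to right; for each value list the smaller values that follow it:
13: 6
28: 9
14: 6
30: 8
6: 2
9: 3
4: 0
25: 4
8: 1
32: 3
5: 0
16: 1
11: 0
Sum: 6 + 9 + 6 + 8 + 2 + 3 + 0 + 4 + 1 + 3 + 0 + 1 + 0 = 43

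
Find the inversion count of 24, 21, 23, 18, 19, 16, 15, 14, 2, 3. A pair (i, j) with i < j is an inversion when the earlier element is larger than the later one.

There are 42 out-of-order pairs.

For each element, count later entries that are smaller:
24 → 21, 23, 18, 19, 16, 15, 14, 2, 3 → 9
21 → 18, 19, 16, 15, 14, 2, 3 → 7
23 → 18, 19, 16, 15, 14, 2, 3 → 7
18 → 16, 15, 14, 2, 3 → 5
19 → 16, 15, 14, 2, 3 → 5
16 → 15, 14, 2, 3 → 4
15 → 14, 2, 3 → 3
14 → 2, 3 → 2
2 → none → 0
3 → none → 0
Sum: 9 + 7 + 7 + 5 + 5 + 4 + 3 + 2 + 0 + 0 = 42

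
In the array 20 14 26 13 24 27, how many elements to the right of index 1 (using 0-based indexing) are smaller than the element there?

1

The element at index 1 is 14.
Elements after it: 26, 13, 24, 27
Those smaller than 14: 13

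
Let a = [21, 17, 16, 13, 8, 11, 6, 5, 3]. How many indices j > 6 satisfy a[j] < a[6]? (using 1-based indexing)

The element at index 6 is 11.
Elements after it: 6, 5, 3
Those smaller than 11: 6, 5, 3

3 such elements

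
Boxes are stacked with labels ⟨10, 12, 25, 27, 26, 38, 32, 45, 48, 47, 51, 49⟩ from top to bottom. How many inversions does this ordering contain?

4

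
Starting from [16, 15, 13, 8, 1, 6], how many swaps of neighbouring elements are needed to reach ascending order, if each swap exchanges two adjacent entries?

14 adjacent swaps

Each adjacent swap fixes exactly one inversion, so the minimum swap count equals the number of inversions.
Count inversions — for each element, later elements that are smaller:
16: 15, 13, 8, 1, 6 → 5
15: 13, 8, 1, 6 → 4
13: 8, 1, 6 → 3
8: 1, 6 → 2
1: none → 0
6: none → 0
Total inversions: 5 + 4 + 3 + 2 + 0 + 0 = 14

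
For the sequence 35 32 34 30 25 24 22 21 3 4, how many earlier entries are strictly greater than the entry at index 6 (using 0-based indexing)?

6

The element at index 6 is 22.
Elements before it: 35, 32, 34, 30, 25, 24
Those larger than 22: 35, 32, 34, 30, 25, 24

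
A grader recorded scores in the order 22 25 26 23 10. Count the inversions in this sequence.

Sweep left to right; for each value list the smaller values that follow it:
22: 1
25: 2
26: 2
23: 1
10: 0
Sum: 1 + 2 + 2 + 1 + 0 = 6

6 out-of-order pairs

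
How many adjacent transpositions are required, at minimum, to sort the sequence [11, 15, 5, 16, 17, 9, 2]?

Minimum adjacent swaps = number of inversions (each swap of adjacent out-of-order elements removes one inversion and no swap can remove more).
Count inversions — for each element, later elements that are smaller:
11: 5, 9, 2 → 3
15: 5, 9, 2 → 3
5: 2 → 1
16: 9, 2 → 2
17: 9, 2 → 2
9: 2 → 1
2: none → 0
Total inversions: 3 + 3 + 1 + 2 + 2 + 1 + 0 = 12

12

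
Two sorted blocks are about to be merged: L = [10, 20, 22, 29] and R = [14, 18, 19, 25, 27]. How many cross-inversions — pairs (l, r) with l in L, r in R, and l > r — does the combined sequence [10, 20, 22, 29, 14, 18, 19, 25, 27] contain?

Split inversions: 11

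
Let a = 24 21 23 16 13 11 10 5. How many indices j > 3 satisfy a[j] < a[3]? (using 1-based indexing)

The element at index 3 is 23.
Elements after it: 16, 13, 11, 10, 5
Those smaller than 23: 16, 13, 11, 10, 5

5 such elements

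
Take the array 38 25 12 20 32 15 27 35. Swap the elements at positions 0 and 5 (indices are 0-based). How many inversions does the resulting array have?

Inversions: 6

Positions 0 and 5 hold 38 and 15; after swapping, the array is [15, 25, 12, 20, 32, 38, 27, 35].
Sweep left to right; for each value list the smaller values that follow it:
15 → 12 → 1
25 → 12, 20 → 2
12 → none → 0
20 → none → 0
32 → 27 → 1
38 → 27, 35 → 2
27 → none → 0
35 → none → 0
Sum: 1 + 2 + 0 + 0 + 1 + 2 + 0 + 0 = 6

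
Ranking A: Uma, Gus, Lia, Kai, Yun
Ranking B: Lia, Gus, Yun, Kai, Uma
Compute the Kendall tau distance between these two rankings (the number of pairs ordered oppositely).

Assign each item its position (1..5) in the first ordering, then rewrite the second ordering as that position sequence:
positions: Uma→1, Gus→2, Lia→3, Kai→4, Yun→5
second ordering as positions: [3, 2, 5, 4, 1]
Discordant pairs = inversions in this position sequence.
3: 2, 1 → 2
2: 1 → 1
5: 4, 1 → 2
4: 1 → 1
1: 0
Total: 2 + 1 + 2 + 1 + 0 = 6

6 discordant pairs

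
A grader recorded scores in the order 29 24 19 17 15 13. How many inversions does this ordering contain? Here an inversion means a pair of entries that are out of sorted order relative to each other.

Out-of-order pairs: 15

Count, for each position, how many later elements it exceeds:
29 → 24, 19, 17, 15, 13 → 5
24 → 19, 17, 15, 13 → 4
19 → 17, 15, 13 → 3
17 → 15, 13 → 2
15 → 13 → 1
13 → none → 0
Sum: 5 + 4 + 3 + 2 + 1 + 0 = 15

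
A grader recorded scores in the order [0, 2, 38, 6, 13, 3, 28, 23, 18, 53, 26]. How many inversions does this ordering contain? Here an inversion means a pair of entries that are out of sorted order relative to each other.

Element-by-element contributions:
0 → none → 0
2 → none → 0
38 → 6, 13, 3, 28, 23, 18, 26 → 7
6 → 3 → 1
13 → 3 → 1
3 → none → 0
28 → 23, 18, 26 → 3
23 → 18 → 1
18 → none → 0
53 → 26 → 1
26 → none → 0
Sum: 0 + 0 + 7 + 1 + 1 + 0 + 3 + 1 + 0 + 1 + 0 = 14

14 out-of-order pairs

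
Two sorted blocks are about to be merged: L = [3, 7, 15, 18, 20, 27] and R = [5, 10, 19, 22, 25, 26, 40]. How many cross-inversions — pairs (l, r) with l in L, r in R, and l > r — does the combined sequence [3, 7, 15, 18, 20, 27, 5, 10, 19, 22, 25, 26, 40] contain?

14

For each element r of the right run, count left-run elements greater than r:
r = 5: 7, 15, 18, 20, 27 → 5
r = 10: 15, 18, 20, 27 → 4
r = 19: 20, 27 → 2
r = 22: 27 → 1
r = 25: 27 → 1
r = 26: 27 → 1
r = 40: none → 0
Cross-inversions: 5 + 4 + 2 + 1 + 1 + 1 + 0 = 14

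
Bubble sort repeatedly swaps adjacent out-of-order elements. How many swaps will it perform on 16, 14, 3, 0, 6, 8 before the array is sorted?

10

Each adjacent swap fixes exactly one inversion, so the minimum swap count equals the number of inversions.
Count inversions — for each element, later elements that are smaller:
16: 14, 3, 0, 6, 8 → 5
14: 3, 0, 6, 8 → 4
3: 0 → 1
0: none → 0
6: none → 0
8: none → 0
Total inversions: 5 + 4 + 1 + 0 + 0 + 0 = 10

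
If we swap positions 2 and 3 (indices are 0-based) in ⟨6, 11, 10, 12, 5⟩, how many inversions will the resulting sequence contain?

6

Positions 2 and 3 hold 10 and 12; after swapping, the array is [6, 11, 12, 10, 5].
Sweep left to right; for each value list the smaller values that follow it:
6: 1
11: 2
12: 2
10: 1
5: 0
Sum: 1 + 2 + 2 + 1 + 0 = 6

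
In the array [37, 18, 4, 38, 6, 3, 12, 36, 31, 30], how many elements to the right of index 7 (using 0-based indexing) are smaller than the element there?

2

The element at index 7 is 36.
Elements after it: 31, 30
Those smaller than 36: 31, 30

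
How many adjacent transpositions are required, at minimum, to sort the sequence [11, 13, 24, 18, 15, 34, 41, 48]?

Minimum adjacent swaps = number of inversions (each swap of adjacent out-of-order elements removes one inversion and no swap can remove more).
Count inversions — for each element, later elements that are smaller:
11: none → 0
13: none → 0
24: 18, 15 → 2
18: 15 → 1
15: none → 0
34: none → 0
41: none → 0
48: none → 0
Total inversions: 0 + 0 + 2 + 1 + 0 + 0 + 0 + 0 = 3

3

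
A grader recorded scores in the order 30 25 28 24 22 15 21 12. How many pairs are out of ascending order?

26

Sweep left to right; for each value list the smaller values that follow it:
30: 7
25: 5
28: 5
24: 4
22: 3
15: 1
21: 1
12: 0
Sum: 7 + 5 + 5 + 4 + 3 + 1 + 1 + 0 = 26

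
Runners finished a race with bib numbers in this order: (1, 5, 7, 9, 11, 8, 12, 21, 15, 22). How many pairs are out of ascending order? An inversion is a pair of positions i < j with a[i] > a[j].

There are 3 inversions.

Sweep left to right; for each value list the smaller values that follow it:
1: 0
5: 0
7: 0
9: 1
11: 1
8: 0
12: 0
21: 1
15: 0
22: 0
Sum: 0 + 0 + 0 + 1 + 1 + 0 + 0 + 1 + 0 + 0 = 3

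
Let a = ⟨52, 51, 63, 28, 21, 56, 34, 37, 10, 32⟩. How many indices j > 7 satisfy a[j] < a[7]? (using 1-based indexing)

The element at index 7 is 34.
Elements after it: 37, 10, 32
Those smaller than 34: 10, 32

2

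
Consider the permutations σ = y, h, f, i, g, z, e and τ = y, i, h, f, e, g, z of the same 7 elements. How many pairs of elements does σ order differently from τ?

Assign each item its position (1..7) in the first ordering, then rewrite the second ordering as that position sequence:
positions: y→1, h→2, f→3, i→4, g→5, z→6, e→7
second ordering as positions: [1, 4, 2, 3, 7, 5, 6]
Discordant pairs = inversions in this position sequence.
1: 0
4: 2, 3 → 2
2: 0
3: 0
7: 5, 6 → 2
5: 0
6: 0
Total: 0 + 2 + 0 + 0 + 2 + 0 + 0 = 4

4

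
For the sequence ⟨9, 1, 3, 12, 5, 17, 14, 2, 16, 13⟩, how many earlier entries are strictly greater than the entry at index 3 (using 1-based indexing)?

The element at index 3 is 3.
Elements before it: 9, 1
Those larger than 3: 9

1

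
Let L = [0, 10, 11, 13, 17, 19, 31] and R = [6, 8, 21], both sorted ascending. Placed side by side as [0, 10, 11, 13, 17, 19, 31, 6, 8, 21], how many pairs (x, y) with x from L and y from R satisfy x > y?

Take each right-half value and tally the left-half values above it:
r = 6: 10, 11, 13, 17, 19, 31 → 6
r = 8: 10, 11, 13, 17, 19, 31 → 6
r = 21: 31 → 1
Cross-inversions: 6 + 6 + 1 = 13

13 split inversions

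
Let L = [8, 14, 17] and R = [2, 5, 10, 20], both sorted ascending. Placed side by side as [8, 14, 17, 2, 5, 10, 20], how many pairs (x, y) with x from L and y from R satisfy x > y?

8 split inversions

For each element r of the right run, count left-run elements greater than r:
r = 2: 8, 14, 17 → 3
r = 5: 8, 14, 17 → 3
r = 10: 14, 17 → 2
r = 20: none → 0
Cross-inversions: 3 + 3 + 2 + 0 = 8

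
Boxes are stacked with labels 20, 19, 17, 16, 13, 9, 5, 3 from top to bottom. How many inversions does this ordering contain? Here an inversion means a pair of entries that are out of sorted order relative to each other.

28

Sweep left to right; for each value list the smaller values that follow it:
20: 7
19: 6
17: 5
16: 4
13: 3
9: 2
5: 1
3: 0
Sum: 7 + 6 + 5 + 4 + 3 + 2 + 1 + 0 = 28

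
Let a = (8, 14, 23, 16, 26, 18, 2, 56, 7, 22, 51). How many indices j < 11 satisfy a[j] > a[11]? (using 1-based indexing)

The element at index 11 is 51.
Elements before it: 8, 14, 23, 16, 26, 18, 2, 56, 7, 22
Those larger than 51: 56

1 such element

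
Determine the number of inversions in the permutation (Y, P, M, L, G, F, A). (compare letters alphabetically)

Count, for each position, how many later elements it exceeds:
Y: 6
P: 5
M: 4
L: 3
G: 2
F: 1
A: 0
Sum: 6 + 5 + 4 + 3 + 2 + 1 + 0 = 21

Out-of-order pairs: 21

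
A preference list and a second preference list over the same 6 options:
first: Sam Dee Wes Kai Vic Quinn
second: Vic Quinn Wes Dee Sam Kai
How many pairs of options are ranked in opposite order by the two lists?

There are 11 pairs.

Assign each item its position (1..6) in the first ordering, then rewrite the second ordering as that position sequence:
positions: Sam→1, Dee→2, Wes→3, Kai→4, Vic→5, Quinn→6
second ordering as positions: [5, 6, 3, 2, 1, 4]
Discordant pairs = inversions in this position sequence.
5: 3, 2, 1, 4 → 4
6: 3, 2, 1, 4 → 4
3: 2, 1 → 2
2: 1 → 1
1: 0
4: 0
Total: 4 + 4 + 2 + 1 + 0 + 0 = 11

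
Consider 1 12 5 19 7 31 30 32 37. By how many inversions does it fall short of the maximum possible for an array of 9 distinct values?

Maximum inversions for 9 distinct elements is C(9, 2) = 9·8/2 = 36.
Current inversions — for each element, count later smaller elements:
1: 0
12: 2
5: 0
19: 1
7: 0
31: 1
30: 0
32: 0
37: 0
Current total: 0 + 2 + 0 + 1 + 0 + 1 + 0 + 0 + 0 = 4
Shortfall: 36 − 4 = 32

32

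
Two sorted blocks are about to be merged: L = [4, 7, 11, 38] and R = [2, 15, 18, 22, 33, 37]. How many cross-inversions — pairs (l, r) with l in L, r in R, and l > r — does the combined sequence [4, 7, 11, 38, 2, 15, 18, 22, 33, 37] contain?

9

For each element r of the right run, count left-run elements greater than r:
r = 2: 4, 7, 11, 38 → 4
r = 15: 38 → 1
r = 18: 38 → 1
r = 22: 38 → 1
r = 33: 38 → 1
r = 37: 38 → 1
Cross-inversions: 4 + 1 + 1 + 1 + 1 + 1 = 9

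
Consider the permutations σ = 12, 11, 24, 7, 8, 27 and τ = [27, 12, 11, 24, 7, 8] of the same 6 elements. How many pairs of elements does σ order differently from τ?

Assign each item its position (1..6) in the first ordering, then rewrite the second ordering as that position sequence:
positions: 12→1, 11→2, 24→3, 7→4, 8→5, 27→6
second ordering as positions: [6, 1, 2, 3, 4, 5]
Discordant pairs = inversions in this position sequence.
6: 1, 2, 3, 4, 5 → 5
1: 0
2: 0
3: 0
4: 0
5: 0
Total: 5 + 0 + 0 + 0 + 0 + 0 = 5

5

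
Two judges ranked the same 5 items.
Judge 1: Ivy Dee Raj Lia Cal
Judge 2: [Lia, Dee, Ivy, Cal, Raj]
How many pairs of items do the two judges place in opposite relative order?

5

Assign each item its position (1..5) in the first ordering, then rewrite the second ordering as that position sequence:
positions: Ivy→1, Dee→2, Raj→3, Lia→4, Cal→5
second ordering as positions: [4, 2, 1, 5, 3]
Discordant pairs = inversions in this position sequence.
4: 2, 1, 3 → 3
2: 1 → 1
1: 0
5: 3 → 1
3: 0
Total: 3 + 1 + 0 + 1 + 0 = 5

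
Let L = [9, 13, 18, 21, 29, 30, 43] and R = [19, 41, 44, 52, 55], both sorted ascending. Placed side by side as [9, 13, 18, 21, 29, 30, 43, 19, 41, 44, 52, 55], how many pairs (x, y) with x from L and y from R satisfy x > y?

5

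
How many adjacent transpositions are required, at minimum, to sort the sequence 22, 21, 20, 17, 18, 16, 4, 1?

The minimum number of adjacent swaps to sort an array equals its inversion count, since every such swap removes exactly one inversion.
Count inversions — for each element, later elements that are smaller:
22: 21, 20, 17, 18, 16, 4, 1 → 7
21: 20, 17, 18, 16, 4, 1 → 6
20: 17, 18, 16, 4, 1 → 5
17: 16, 4, 1 → 3
18: 16, 4, 1 → 3
16: 4, 1 → 2
4: 1 → 1
1: none → 0
Total inversions: 7 + 6 + 5 + 3 + 3 + 2 + 1 + 0 = 27

27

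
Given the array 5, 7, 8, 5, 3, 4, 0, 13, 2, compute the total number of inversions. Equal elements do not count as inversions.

Sweep left to right; for each value list the smaller values that follow it:
5 → 3, 4, 0, 2 → 4
7 → 5, 3, 4, 0, 2 → 5
8 → 5, 3, 4, 0, 2 → 5
5 → 3, 4, 0, 2 → 4
3 → 0, 2 → 2
4 → 0, 2 → 2
0 → none → 0
13 → 2 → 1
2 → none → 0
Sum: 4 + 5 + 5 + 4 + 2 + 2 + 0 + 1 + 0 = 23

23 inversions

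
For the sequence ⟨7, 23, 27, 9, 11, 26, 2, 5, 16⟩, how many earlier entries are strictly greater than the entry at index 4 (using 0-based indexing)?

The element at index 4 is 11.
Elements before it: 7, 23, 27, 9
Those larger than 11: 23, 27

2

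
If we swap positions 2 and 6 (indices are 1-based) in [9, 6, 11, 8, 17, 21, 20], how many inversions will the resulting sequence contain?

11 inversions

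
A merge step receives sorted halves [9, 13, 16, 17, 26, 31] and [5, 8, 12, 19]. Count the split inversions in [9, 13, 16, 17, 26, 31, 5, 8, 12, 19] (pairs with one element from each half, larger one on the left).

Cross-inversions: 19

Take each right-half value and tally the left-half values above it:
r = 5: 9, 13, 16, 17, 26, 31 → 6
r = 8: 9, 13, 16, 17, 26, 31 → 6
r = 12: 13, 16, 17, 26, 31 → 5
r = 19: 26, 31 → 2
Cross-inversions: 6 + 6 + 5 + 2 = 19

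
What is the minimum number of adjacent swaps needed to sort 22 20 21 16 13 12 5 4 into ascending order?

27

Each adjacent swap fixes exactly one inversion, so the minimum swap count equals the number of inversions.
Count inversions — for each element, later elements that are smaller:
22: 20, 21, 16, 13, 12, 5, 4 → 7
20: 16, 13, 12, 5, 4 → 5
21: 16, 13, 12, 5, 4 → 5
16: 13, 12, 5, 4 → 4
13: 12, 5, 4 → 3
12: 5, 4 → 2
5: 4 → 1
4: none → 0
Total inversions: 7 + 5 + 5 + 4 + 3 + 2 + 1 + 0 = 27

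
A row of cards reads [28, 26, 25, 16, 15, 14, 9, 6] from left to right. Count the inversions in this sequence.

28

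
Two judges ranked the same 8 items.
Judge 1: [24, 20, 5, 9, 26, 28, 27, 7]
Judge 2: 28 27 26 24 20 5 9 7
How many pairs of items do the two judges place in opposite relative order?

14 discordant pairs

Assign each item its position (1..8) in the first ordering, then rewrite the second ordering as that position sequence:
positions: 24→1, 20→2, 5→3, 9→4, 26→5, 28→6, 27→7, 7→8
second ordering as positions: [6, 7, 5, 1, 2, 3, 4, 8]
Discordant pairs = inversions in this position sequence.
6: 5, 1, 2, 3, 4 → 5
7: 5, 1, 2, 3, 4 → 5
5: 1, 2, 3, 4 → 4
1: 0
2: 0
3: 0
4: 0
8: 0
Total: 5 + 5 + 4 + 0 + 0 + 0 + 0 + 0 = 14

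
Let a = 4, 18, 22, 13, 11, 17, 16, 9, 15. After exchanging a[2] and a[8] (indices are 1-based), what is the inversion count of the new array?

Inversions: 11

Positions 2 and 8 hold 18 and 9; after swapping, the array is [4, 9, 22, 13, 11, 17, 16, 18, 15].
Count, for each position, how many later elements it exceeds:
4 → none → 0
9 → none → 0
22 → 13, 11, 17, 16, 18, 15 → 6
13 → 11 → 1
11 → none → 0
17 → 16, 15 → 2
16 → 15 → 1
18 → 15 → 1
15 → none → 0
Sum: 0 + 0 + 6 + 1 + 0 + 2 + 1 + 1 + 0 = 11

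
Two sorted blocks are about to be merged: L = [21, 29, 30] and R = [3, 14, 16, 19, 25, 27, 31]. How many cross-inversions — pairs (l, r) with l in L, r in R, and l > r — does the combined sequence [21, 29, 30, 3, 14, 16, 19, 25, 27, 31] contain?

16 split inversions

For each element r of the right run, count left-run elements greater than r:
r = 3: 21, 29, 30 → 3
r = 14: 21, 29, 30 → 3
r = 16: 21, 29, 30 → 3
r = 19: 21, 29, 30 → 3
r = 25: 29, 30 → 2
r = 27: 29, 30 → 2
r = 31: none → 0
Cross-inversions: 3 + 3 + 3 + 3 + 2 + 2 + 0 = 16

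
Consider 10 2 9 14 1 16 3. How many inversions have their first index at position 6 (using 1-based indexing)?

1

The element at index 6 is 16.
Elements after it: 3
Those smaller than 16: 3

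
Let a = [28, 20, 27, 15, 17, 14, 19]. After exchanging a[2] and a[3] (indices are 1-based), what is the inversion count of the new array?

Positions 2 and 3 hold 20 and 27; after swapping, the array is [28, 27, 20, 15, 17, 14, 19].
For each element, count later entries that are smaller:
28 → 27, 20, 15, 17, 14, 19 → 6
27 → 20, 15, 17, 14, 19 → 5
20 → 15, 17, 14, 19 → 4
15 → 14 → 1
17 → 14 → 1
14 → none → 0
19 → none → 0
Sum: 6 + 5 + 4 + 1 + 1 + 0 + 0 = 17

17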